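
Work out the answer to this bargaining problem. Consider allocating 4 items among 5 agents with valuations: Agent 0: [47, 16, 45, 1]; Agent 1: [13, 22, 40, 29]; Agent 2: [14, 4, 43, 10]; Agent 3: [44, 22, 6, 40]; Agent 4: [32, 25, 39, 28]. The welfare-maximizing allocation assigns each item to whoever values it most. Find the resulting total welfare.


Step 1: For each item, find the maximum value among all agents.
Step 2: Item 0 -> Agent 0 (value 47)
Step 3: Item 1 -> Agent 4 (value 25)
Step 4: Item 2 -> Agent 0 (value 45)
Step 5: Item 3 -> Agent 3 (value 40)
Step 6: Total welfare = 47 + 25 + 45 + 40 = 157

157


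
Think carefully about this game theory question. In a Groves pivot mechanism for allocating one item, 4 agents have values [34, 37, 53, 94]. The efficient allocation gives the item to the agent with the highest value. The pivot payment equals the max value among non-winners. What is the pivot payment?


Step 1: The efficient winner is agent 3 with value 94
Step 2: Other agents' values: [34, 37, 53]
Step 3: Pivot payment = max(others) = 53
Step 4: The winner pays 53

53


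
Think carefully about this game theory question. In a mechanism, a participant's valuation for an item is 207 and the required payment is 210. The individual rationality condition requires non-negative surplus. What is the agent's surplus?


Step 1: Surplus = value - payment = 207 - 210 = -3
Step 2: IR is violated (surplus < 0)

-3


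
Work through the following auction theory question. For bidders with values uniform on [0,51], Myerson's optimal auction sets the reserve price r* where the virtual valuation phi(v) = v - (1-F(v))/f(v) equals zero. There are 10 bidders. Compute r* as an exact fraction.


Step 1: For U[0,51], F(v) = v/51 and f(v) = 1/51
Step 2: phi(v) = v - (1 - v/51)/(1/51) = v - (51 - v) = 2v - 51
Step 3: Set phi(r*) = 0: 2r* - 51 = 0
Step 4: r* = 51/2 (the number of bidders n = 10 does not enter)

51/2


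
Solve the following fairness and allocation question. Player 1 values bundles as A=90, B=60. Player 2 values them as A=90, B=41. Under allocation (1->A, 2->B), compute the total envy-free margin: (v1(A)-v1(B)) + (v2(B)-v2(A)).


Step 1: Player 1's margin = v1(A) - v1(B) = 90 - 60 = 30
Step 2: Player 2's margin = v2(B) - v2(A) = 41 - 90 = -49
Step 3: Total margin = 30 + -49 = -19

-19


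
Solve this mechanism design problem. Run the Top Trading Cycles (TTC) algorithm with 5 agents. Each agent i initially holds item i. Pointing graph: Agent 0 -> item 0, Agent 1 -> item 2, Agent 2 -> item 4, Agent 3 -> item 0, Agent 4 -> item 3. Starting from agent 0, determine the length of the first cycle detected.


Step 1: Trace the pointer graph from agent 0: 0 -> 0
Step 2: A cycle is detected when we revisit agent 0
Step 3: The cycle is: 0 -> 0
Step 4: Cycle length = 1

1


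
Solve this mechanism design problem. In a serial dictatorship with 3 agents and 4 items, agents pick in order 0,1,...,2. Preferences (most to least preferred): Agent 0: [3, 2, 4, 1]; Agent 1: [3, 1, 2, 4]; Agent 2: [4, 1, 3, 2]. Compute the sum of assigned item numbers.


Step 1: Agent 0 picks item 3
Step 2: Agent 1 picks item 1
Step 3: Agent 2 picks item 4
Step 4: Sum = 3 + 1 + 4 = 8

8


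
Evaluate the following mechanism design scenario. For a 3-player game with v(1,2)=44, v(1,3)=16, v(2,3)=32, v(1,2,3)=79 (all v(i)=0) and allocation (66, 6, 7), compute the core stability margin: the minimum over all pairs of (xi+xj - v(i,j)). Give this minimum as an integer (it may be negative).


Step 1: Slack for coalition (1,2): x1+x2 - v12 = 72 - 44 = 28
Step 2: Slack for coalition (1,3): x1+x3 - v13 = 73 - 16 = 57
Step 3: Slack for coalition (2,3): x2+x3 - v23 = 13 - 32 = -19
Step 4: Minimum slack = min(28, 57, -19) = -19, attained by (2,3); coalition (2,3) can block (slack < 0), so the allocation is not in the core

-19


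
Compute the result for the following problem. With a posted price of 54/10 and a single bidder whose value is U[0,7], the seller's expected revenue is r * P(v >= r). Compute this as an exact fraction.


Step 1: Posted price r = 27/5, value support [0,7]
Step 2: P(v >= r) = (7 - 27/5)/7 = 8/35
Step 3: Expected revenue = r * P(v >= r) = 27/5 * 8/35
Step 4: Revenue = 216/175

216/175


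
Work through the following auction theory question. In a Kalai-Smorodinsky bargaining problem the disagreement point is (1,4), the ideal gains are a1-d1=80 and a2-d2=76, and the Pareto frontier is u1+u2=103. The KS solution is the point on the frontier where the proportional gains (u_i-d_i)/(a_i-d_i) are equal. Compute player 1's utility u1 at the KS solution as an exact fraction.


Step 1: At the KS point, (u1-d1)/r1 = (u2-d2)/r2 = t and u1+u2 = 103
Step 2: u1 = d1 + r1*t and u2 = d2 + r2*t, so (d1 + r1*t) + (d2 + r2*t) = 103
Step 3: t = (103 - 1 - 4)/(80 + 76) = 98/156 = 49/78
Step 4: u1 = d1 + r1*t = 1 + 80 * 49/78 = 1999/39
Step 5: (Check: u2 = d2 + r2*t = 2018/39; u1+u2 = 1999/39 + 2018/39 = 103, on the frontier.)

1999/39


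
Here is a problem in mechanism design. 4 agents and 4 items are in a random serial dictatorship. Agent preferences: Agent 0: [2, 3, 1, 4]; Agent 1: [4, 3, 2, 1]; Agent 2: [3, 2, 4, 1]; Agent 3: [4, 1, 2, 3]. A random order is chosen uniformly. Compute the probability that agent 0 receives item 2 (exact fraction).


Step 1: Agent 0 wants item 2
Step 2: There are 24 possible orderings of agents
Step 3: In 21 orderings, agent 0 gets item 2
Step 4: Probability = 21/24 = 7/8

7/8


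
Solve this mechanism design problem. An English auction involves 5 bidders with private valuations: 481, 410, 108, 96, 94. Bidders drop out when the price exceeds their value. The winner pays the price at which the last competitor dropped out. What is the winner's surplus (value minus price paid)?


Step 1: Identify the highest value: 481
Step 2: Identify the second-highest value: 410
Step 3: The final price = second-highest value = 410
Step 4: Surplus = 481 - 410 = 71

71


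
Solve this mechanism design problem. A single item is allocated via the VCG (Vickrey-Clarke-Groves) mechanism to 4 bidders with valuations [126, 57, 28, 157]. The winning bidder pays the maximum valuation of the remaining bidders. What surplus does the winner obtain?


Step 1: The winner is the agent with the highest value: agent 3 with value 157
Step 2: Values of other agents: [126, 57, 28]
Step 3: VCG payment = max of others' values = 126
Step 4: Surplus = 157 - 126 = 31

31


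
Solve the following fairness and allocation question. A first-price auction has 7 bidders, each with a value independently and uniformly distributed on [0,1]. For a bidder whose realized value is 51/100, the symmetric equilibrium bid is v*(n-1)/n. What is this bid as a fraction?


Step 1: The symmetric BNE bidding function is b(v) = v * (n-1) / n
Step 2: Substitute v = 51/100 and n = 7
Step 3: b = 51/100 * 6/7
Step 4: b = 153/350

153/350


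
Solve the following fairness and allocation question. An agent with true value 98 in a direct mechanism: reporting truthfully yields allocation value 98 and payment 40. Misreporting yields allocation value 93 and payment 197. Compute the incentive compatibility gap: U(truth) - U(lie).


Step 1: U(truth) = value - payment = 98 - 40 = 58
Step 2: U(lie) = allocation - payment = 93 - 197 = -104
Step 3: IC gap = 58 - (-104) = 162

162


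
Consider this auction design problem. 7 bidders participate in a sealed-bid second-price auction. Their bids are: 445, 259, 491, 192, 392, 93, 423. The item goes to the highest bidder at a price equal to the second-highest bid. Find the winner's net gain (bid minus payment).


Step 1: Sort bids in descending order: 491, 445, 423, 392, 259, 192, 93
Step 2: The winning bid is the highest: 491
Step 3: The payment equals the second-highest bid: 445
Step 4: Surplus = winner's bid - payment = 491 - 445 = 46

46


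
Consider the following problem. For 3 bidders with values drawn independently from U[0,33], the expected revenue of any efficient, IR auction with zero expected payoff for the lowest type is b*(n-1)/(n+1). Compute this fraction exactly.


Step 1: By Revenue Equivalence, expected revenue = b*(n-1)/(n+1)
Step 2: Substituting n = 3, b = 33
Step 3: Revenue = 33*(3-1)/(3+1) = 33*2/4
Step 4: Revenue = 66/4 = 33/2

33/2


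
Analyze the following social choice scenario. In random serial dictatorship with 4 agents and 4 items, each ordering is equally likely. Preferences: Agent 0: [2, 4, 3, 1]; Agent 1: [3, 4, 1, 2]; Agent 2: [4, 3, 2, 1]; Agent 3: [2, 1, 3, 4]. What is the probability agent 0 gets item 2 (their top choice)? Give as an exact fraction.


Step 1: Agent 0 wants item 2
Step 2: There are 24 possible orderings of agents
Step 3: In 12 orderings, agent 0 gets item 2
Step 4: Probability = 12/24 = 1/2

1/2


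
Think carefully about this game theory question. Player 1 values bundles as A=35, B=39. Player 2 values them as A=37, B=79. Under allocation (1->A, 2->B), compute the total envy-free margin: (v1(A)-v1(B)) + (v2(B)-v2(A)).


Step 1: Player 1's margin = v1(A) - v1(B) = 35 - 39 = -4
Step 2: Player 2's margin = v2(B) - v2(A) = 79 - 37 = 42
Step 3: Total margin = -4 + 42 = 38

38


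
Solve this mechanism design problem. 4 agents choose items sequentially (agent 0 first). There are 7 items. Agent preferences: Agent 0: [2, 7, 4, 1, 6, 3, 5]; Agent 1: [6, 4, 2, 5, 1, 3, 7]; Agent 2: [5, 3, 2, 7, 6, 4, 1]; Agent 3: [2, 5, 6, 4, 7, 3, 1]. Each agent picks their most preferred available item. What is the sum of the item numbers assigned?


Step 1: Agent 0 picks item 2
Step 2: Agent 1 picks item 6
Step 3: Agent 2 picks item 5
Step 4: Agent 3 picks item 4
Step 5: Sum = 2 + 6 + 5 + 4 = 17

17


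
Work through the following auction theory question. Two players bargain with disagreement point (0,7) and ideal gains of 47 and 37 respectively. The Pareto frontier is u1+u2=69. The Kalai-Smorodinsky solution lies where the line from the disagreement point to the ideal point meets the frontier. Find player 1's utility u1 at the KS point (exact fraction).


Step 1: At the KS point, (u1-d1)/r1 = (u2-d2)/r2 = t and u1+u2 = 69
Step 2: u1 = d1 + r1*t and u2 = d2 + r2*t, so (d1 + r1*t) + (d2 + r2*t) = 69
Step 3: t = (69 - 0 - 7)/(47 + 37) = 62/84 = 31/42
Step 4: u1 = d1 + r1*t = 0 + 47 * 31/42 = 1457/42
Step 5: (Check: u2 = d2 + r2*t = 1441/42; u1+u2 = 1457/42 + 1441/42 = 69, on the frontier.)

1457/42


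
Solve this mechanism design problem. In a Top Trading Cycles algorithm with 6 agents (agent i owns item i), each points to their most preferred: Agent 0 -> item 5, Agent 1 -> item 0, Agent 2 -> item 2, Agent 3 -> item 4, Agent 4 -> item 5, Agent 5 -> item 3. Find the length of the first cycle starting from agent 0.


Step 1: Trace the pointer graph from agent 0: 0 -> 5 -> 3 -> 4 -> 5
Step 2: A cycle is detected when we revisit agent 5
Step 3: The cycle is: 5 -> 3 -> 4 -> 5
Step 4: Cycle length = 3

3


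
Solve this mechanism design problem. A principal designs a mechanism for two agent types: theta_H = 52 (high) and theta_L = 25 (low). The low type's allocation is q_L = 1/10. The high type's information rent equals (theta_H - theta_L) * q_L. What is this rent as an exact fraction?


Step 1: theta_H - theta_L = 52 - 25 = 27
Step 2: Information rent = (theta_H - theta_L) * q_L
Step 3: = 27 * 1/10
Step 4: = 27/10

27/10


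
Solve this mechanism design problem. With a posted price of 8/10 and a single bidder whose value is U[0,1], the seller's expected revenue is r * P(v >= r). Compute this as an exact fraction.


Step 1: Posted price r = 4/5, value support [0,1]
Step 2: P(v >= r) = (1 - 4/5)/1 = 1/5
Step 3: Expected revenue = r * P(v >= r) = 4/5 * 1/5
Step 4: Revenue = 4/25

4/25


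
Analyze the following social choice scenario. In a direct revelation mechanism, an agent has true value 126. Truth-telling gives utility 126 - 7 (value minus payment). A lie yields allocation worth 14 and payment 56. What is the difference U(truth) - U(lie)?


Step 1: U(truth) = value - payment = 126 - 7 = 119
Step 2: U(lie) = allocation - payment = 14 - 56 = -42
Step 3: IC gap = 119 - (-42) = 161

161


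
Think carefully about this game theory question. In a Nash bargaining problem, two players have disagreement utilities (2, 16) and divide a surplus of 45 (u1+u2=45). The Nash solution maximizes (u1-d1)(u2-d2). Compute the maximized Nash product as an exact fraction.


Step 1: The Nash solution splits surplus symmetrically above the disagreement point
Step 2: u1 = (total + d1 - d2)/2 = (45 + 2 - 16)/2 = 31/2
Step 3: u2 = (total - d1 + d2)/2 = (45 - 2 + 16)/2 = 59/2
Step 4: Nash product = (31/2 - 2) * (59/2 - 16)
Step 5: = 27/2 * 27/2 = 729/4

729/4


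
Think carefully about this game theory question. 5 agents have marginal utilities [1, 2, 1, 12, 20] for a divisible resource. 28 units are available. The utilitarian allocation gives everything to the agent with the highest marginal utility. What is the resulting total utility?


Step 1: The marginal utilities are [1, 2, 1, 12, 20]
Step 2: The highest marginal utility is 20
Step 3: All 28 units go to that agent
Step 4: Total utility = 20 * 28 = 560

560


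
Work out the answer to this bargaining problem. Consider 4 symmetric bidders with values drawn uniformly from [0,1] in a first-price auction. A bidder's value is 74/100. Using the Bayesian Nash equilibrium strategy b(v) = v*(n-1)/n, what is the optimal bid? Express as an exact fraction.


Step 1: The symmetric BNE bidding function is b(v) = v * (n-1) / n
Step 2: Substitute v = 37/50 and n = 4
Step 3: b = 37/50 * 3/4
Step 4: b = 111/200

111/200


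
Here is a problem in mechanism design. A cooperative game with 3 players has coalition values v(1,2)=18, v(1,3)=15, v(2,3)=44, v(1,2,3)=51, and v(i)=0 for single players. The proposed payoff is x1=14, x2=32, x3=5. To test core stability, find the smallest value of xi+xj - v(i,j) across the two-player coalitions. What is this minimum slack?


Step 1: Slack for coalition (1,2): x1+x2 - v12 = 46 - 18 = 28
Step 2: Slack for coalition (1,3): x1+x3 - v13 = 19 - 15 = 4
Step 3: Slack for coalition (2,3): x2+x3 - v23 = 37 - 44 = -7
Step 4: Minimum slack = min(28, 4, -7) = -7, attained by (2,3); coalition (2,3) can block (slack < 0), so the allocation is not in the core

-7


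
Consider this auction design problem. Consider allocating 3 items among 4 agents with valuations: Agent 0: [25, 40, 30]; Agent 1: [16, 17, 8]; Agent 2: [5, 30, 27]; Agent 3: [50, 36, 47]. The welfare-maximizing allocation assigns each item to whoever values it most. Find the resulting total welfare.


Step 1: For each item, find the maximum value among all agents.
Step 2: Item 0 -> Agent 3 (value 50)
Step 3: Item 1 -> Agent 0 (value 40)
Step 4: Item 2 -> Agent 3 (value 47)
Step 5: Total welfare = 50 + 40 + 47 = 137

137


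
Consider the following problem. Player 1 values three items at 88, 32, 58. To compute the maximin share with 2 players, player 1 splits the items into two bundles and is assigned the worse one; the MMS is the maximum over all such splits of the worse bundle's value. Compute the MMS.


Step 1: Item values = 88, 32, 58
Step 2: Enumerate all 2-bundle partitions and take the smaller bundle:
  Partition 1: {88} vs {32,58} -> bundles 88, 90; min = 88
  Partition 2: {32} vs {88,58} -> bundles 32, 146; min = 32
  Partition 3: {58} vs {88,32} -> bundles 58, 120; min = 58
Step 3: MMS = max(88, 32, 58) = 88

88


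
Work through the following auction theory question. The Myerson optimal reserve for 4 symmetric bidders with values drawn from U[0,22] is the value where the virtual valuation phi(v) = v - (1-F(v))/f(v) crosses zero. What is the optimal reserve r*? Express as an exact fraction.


Step 1: For U[0,22], F(v) = v/22 and f(v) = 1/22
Step 2: phi(v) = v - (1 - v/22)/(1/22) = v - (22 - v) = 2v - 22
Step 3: Set phi(r*) = 0: 2r* - 22 = 0
Step 4: r* = 22/2 = 11 (the number of bidders n = 4 does not enter)

11


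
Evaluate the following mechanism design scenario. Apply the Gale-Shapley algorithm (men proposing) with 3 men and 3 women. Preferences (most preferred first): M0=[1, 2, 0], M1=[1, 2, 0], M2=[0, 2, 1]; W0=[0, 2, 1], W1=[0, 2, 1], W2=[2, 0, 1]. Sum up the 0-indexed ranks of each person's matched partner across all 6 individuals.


Step 1: Run Gale-Shapley (men propose, women hold best offer):
  M0 proposes to W1; she accepts
  M1 proposes to W1; rejected
  M1 proposes to W2; she accepts
  M2 proposes to W0; she accepts
Step 2: Final matching: W0-M2, W1-M0, W2-M1
Step 3: 0-indexed ranks (man's rank of his match, then woman's): 0 + 1 + 0 + 0 + 1 + 2
Step 4: Total rank sum = 4

4


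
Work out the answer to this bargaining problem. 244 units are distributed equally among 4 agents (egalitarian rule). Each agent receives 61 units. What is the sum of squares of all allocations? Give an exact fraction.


Step 1: Each agent's share = 244/4 = 61
Step 2: Square of each share = (61)^2 = 3721
Step 3: Sum of squares = 4 * 3721 = 14884

14884


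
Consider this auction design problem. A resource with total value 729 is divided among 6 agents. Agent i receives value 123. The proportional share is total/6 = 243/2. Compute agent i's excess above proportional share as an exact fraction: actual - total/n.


Step 1: Proportional share = 729/6 = 243/2
Step 2: Agent's actual allocation = 123
Step 3: Excess = 123 - 243/2 = 3/2

3/2


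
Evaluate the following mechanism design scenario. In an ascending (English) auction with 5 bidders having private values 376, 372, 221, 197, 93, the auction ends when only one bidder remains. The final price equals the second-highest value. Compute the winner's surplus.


Step 1: Identify the highest value: 376
Step 2: Identify the second-highest value: 372
Step 3: The final price = second-highest value = 372
Step 4: Surplus = 376 - 372 = 4

4


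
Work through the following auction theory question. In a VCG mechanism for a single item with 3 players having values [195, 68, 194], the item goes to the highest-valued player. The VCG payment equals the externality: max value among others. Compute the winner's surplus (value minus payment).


Step 1: The winner is the agent with the highest value: agent 0 with value 195
Step 2: Values of other agents: [68, 194]
Step 3: VCG payment = max of others' values = 194
Step 4: Surplus = 195 - 194 = 1

1


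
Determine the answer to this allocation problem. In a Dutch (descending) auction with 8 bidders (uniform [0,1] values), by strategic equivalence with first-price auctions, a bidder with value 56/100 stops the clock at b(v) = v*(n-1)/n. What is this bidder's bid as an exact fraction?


Step 1: Dutch auctions are strategically equivalent to first-price auctions
Step 2: The equilibrium bid is b(v) = v*(n-1)/n
Step 3: b = 14/25 * 7/8
Step 4: b = 49/100

49/100


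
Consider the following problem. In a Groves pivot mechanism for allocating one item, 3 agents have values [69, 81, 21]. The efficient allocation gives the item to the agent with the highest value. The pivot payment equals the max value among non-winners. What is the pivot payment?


Step 1: The efficient winner is agent 1 with value 81
Step 2: Other agents' values: [69, 21]
Step 3: Pivot payment = max(others) = 69
Step 4: The winner pays 69

69


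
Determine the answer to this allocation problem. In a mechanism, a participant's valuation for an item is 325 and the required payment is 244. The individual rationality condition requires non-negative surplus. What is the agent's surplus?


Step 1: Surplus = value - payment = 325 - 244 = 81
Step 2: IR is satisfied (surplus >= 0)

81


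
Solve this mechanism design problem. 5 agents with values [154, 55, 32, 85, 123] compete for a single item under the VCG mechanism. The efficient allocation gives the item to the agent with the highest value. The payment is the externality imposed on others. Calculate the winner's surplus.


Step 1: The winner is the agent with the highest value: agent 0 with value 154
Step 2: Values of other agents: [55, 32, 85, 123]
Step 3: VCG payment = max of others' values = 123
Step 4: Surplus = 154 - 123 = 31

31


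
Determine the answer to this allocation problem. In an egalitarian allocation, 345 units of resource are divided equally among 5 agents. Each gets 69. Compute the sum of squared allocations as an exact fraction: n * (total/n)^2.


Step 1: Each agent's share = 345/5 = 69
Step 2: Square of each share = (69)^2 = 4761
Step 3: Sum of squares = 5 * 4761 = 23805

23805


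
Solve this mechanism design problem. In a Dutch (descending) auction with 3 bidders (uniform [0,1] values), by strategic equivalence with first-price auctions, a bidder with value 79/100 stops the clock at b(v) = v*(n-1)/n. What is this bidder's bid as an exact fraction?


Step 1: Dutch auctions are strategically equivalent to first-price auctions
Step 2: The equilibrium bid is b(v) = v*(n-1)/n
Step 3: b = 79/100 * 2/3
Step 4: b = 79/150

79/150


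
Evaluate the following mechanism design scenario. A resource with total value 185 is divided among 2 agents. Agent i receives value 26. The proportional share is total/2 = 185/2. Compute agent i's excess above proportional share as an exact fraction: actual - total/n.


Step 1: Proportional share = 185/2
Step 2: Agent's actual allocation = 26
Step 3: Excess = 26 - 185/2 = -133/2

-133/2


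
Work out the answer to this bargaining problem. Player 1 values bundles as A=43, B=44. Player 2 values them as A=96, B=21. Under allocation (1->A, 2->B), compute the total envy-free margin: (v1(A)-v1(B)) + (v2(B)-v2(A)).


Step 1: Player 1's margin = v1(A) - v1(B) = 43 - 44 = -1
Step 2: Player 2's margin = v2(B) - v2(A) = 21 - 96 = -75
Step 3: Total margin = -1 + -75 = -76

-76


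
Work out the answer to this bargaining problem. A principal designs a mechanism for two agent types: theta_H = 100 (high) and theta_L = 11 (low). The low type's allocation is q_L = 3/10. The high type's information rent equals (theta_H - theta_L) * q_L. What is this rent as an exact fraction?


Step 1: theta_H - theta_L = 100 - 11 = 89
Step 2: Information rent = (theta_H - theta_L) * q_L
Step 3: = 89 * 3/10
Step 4: = 267/10

267/10


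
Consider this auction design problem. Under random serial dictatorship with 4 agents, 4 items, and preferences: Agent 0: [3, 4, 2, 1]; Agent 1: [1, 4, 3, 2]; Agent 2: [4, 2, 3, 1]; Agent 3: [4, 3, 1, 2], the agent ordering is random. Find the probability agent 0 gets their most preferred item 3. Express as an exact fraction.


Step 1: Agent 0 wants item 3
Step 2: There are 24 possible orderings of agents
Step 3: In 20 orderings, agent 0 gets item 3
Step 4: Probability = 20/24 = 5/6

5/6


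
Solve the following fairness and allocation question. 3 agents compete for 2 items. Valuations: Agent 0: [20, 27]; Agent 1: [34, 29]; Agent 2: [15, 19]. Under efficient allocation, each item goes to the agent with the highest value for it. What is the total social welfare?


Step 1: For each item, find the maximum value among all agents.
Step 2: Item 0 -> Agent 1 (value 34)
Step 3: Item 1 -> Agent 1 (value 29)
Step 4: Total welfare = 34 + 29 = 63

63


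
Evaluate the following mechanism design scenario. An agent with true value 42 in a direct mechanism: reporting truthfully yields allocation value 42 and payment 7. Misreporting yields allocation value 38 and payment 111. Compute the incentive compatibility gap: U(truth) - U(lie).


Step 1: U(truth) = value - payment = 42 - 7 = 35
Step 2: U(lie) = allocation - payment = 38 - 111 = -73
Step 3: IC gap = 35 - (-73) = 108

108


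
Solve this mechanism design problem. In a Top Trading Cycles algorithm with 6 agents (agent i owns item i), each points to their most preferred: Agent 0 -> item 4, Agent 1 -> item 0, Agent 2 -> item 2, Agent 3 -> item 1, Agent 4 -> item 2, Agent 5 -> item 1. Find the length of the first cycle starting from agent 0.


Step 1: Trace the pointer graph from agent 0: 0 -> 4 -> 2 -> 2
Step 2: A cycle is detected when we revisit agent 2
Step 3: The cycle is: 2 -> 2
Step 4: Cycle length = 1

1


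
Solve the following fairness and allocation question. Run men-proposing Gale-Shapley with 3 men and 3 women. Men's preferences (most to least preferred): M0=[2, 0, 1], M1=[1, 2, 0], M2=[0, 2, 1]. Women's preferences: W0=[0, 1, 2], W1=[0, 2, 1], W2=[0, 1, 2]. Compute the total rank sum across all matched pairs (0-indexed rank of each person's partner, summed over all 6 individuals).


Step 1: Run Gale-Shapley (men propose, women hold best offer):
  M0 proposes to W2; she accepts
  M1 proposes to W1; she accepts
  M2 proposes to W0; she accepts
Step 2: Final matching: W0-M2, W1-M1, W2-M0
Step 3: 0-indexed ranks (man's rank of his match, then woman's): 0 + 2 + 0 + 2 + 0 + 0
Step 4: Total rank sum = 4

4


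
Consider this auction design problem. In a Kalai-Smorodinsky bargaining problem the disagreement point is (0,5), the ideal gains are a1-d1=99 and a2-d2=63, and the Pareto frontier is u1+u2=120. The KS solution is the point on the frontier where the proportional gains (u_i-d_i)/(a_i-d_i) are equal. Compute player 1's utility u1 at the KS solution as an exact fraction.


Step 1: At the KS point, (u1-d1)/r1 = (u2-d2)/r2 = t and u1+u2 = 120
Step 2: u1 = d1 + r1*t and u2 = d2 + r2*t, so (d1 + r1*t) + (d2 + r2*t) = 120
Step 3: t = (120 - 0 - 5)/(99 + 63) = 115/162
Step 4: u1 = d1 + r1*t = 0 + 99 * 115/162 = 1265/18
Step 5: (Check: u2 = d2 + r2*t = 895/18; u1+u2 = 1265/18 + 895/18 = 120, on the frontier.)

1265/18


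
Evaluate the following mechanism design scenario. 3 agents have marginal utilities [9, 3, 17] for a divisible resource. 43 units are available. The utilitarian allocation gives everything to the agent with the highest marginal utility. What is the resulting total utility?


Step 1: The marginal utilities are [9, 3, 17]
Step 2: The highest marginal utility is 17
Step 3: All 43 units go to that agent
Step 4: Total utility = 17 * 43 = 731

731


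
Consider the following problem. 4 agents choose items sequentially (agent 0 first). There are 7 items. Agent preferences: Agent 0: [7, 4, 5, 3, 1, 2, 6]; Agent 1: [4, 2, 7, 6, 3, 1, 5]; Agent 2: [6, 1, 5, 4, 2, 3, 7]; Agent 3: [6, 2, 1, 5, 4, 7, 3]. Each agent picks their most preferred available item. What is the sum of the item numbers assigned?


Step 1: Agent 0 picks item 7
Step 2: Agent 1 picks item 4
Step 3: Agent 2 picks item 6
Step 4: Agent 3 picks item 2
Step 5: Sum = 7 + 4 + 6 + 2 = 19

19


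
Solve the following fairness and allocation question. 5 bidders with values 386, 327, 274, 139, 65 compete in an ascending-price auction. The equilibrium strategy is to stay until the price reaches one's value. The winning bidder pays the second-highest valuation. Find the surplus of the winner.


Step 1: Identify the highest value: 386
Step 2: Identify the second-highest value: 327
Step 3: The final price = second-highest value = 327
Step 4: Surplus = 386 - 327 = 59

59


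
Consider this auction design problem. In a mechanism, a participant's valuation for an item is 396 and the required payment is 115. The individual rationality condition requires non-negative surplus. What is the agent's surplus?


Step 1: Surplus = value - payment = 396 - 115 = 281
Step 2: IR is satisfied (surplus >= 0)

281


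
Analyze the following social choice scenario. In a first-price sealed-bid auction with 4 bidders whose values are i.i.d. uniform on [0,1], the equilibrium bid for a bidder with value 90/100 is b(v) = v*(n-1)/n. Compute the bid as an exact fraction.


Step 1: The symmetric BNE bidding function is b(v) = v * (n-1) / n
Step 2: Substitute v = 9/10 and n = 4
Step 3: b = 9/10 * 3/4
Step 4: b = 27/40

27/40


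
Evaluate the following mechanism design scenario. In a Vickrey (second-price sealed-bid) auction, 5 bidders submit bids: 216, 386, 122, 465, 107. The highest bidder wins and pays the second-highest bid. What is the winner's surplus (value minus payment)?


Step 1: Sort bids in descending order: 465, 386, 216, 122, 107
Step 2: The winning bid is the highest: 465
Step 3: The payment equals the second-highest bid: 386
Step 4: Surplus = winner's bid - payment = 465 - 386 = 79

79


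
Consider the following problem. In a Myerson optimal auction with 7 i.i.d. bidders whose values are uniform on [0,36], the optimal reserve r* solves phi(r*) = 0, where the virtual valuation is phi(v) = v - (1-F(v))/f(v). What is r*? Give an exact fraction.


Step 1: For U[0,36], F(v) = v/36 and f(v) = 1/36
Step 2: phi(v) = v - (1 - v/36)/(1/36) = v - (36 - v) = 2v - 36
Step 3: Set phi(r*) = 0: 2r* - 36 = 0
Step 4: r* = 36/2 = 18 (the number of bidders n = 7 does not enter)

18


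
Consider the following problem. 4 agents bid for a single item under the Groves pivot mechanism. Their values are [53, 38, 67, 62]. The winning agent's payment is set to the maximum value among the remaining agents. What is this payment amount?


Step 1: The efficient winner is agent 2 with value 67
Step 2: Other agents' values: [53, 38, 62]
Step 3: Pivot payment = max(others) = 62
Step 4: The winner pays 62

62


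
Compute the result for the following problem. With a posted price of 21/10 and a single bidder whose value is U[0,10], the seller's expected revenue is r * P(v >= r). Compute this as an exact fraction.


Step 1: Posted price r = 21/10, value support [0,10]
Step 2: P(v >= r) = (10 - 21/10)/10 = 79/100
Step 3: Expected revenue = r * P(v >= r) = 21/10 * 79/100
Step 4: Revenue = 1659/1000

1659/1000


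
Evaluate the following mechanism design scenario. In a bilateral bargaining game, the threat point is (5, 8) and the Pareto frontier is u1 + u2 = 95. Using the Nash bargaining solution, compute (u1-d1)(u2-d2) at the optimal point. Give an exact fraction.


Step 1: The Nash solution splits surplus symmetrically above the disagreement point
Step 2: u1 = (total + d1 - d2)/2 = (95 + 5 - 8)/2 = 46
Step 3: u2 = (total - d1 + d2)/2 = (95 - 5 + 8)/2 = 49
Step 4: Nash product = (46 - 5) * (49 - 8)
Step 5: = 41 * 41 = 1681

1681


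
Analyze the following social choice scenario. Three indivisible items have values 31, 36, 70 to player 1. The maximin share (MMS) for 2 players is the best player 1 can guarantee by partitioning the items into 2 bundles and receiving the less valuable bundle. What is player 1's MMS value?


Step 1: Item values = 31, 36, 70
Step 2: Enumerate all 2-bundle partitions and take the smaller bundle:
  Partition 1: {31} vs {36,70} -> bundles 31, 106; min = 31
  Partition 2: {36} vs {31,70} -> bundles 36, 101; min = 36
  Partition 3: {70} vs {31,36} -> bundles 70, 67; min = 67
Step 3: MMS = max(31, 36, 67) = 67

67


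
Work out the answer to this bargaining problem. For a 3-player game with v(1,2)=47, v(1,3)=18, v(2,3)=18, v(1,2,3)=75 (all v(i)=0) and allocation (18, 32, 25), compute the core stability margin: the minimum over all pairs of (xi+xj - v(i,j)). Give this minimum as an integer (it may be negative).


Step 1: Slack for coalition (1,2): x1+x2 - v12 = 50 - 47 = 3
Step 2: Slack for coalition (1,3): x1+x3 - v13 = 43 - 18 = 25
Step 3: Slack for coalition (2,3): x2+x3 - v23 = 57 - 18 = 39
Step 4: Minimum slack = min(3, 25, 39) = 3, attained by (1,2); no pair can gain by deviating, so the allocation is in the core

3


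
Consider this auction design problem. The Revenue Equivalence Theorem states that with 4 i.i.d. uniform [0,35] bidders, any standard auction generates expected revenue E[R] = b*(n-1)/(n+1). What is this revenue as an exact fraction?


Step 1: By Revenue Equivalence, expected revenue = b*(n-1)/(n+1)
Step 2: Substituting n = 4, b = 35
Step 3: Revenue = 35*(4-1)/(4+1) = 35*3/5
Step 4: Revenue = 105/5 = 21

21


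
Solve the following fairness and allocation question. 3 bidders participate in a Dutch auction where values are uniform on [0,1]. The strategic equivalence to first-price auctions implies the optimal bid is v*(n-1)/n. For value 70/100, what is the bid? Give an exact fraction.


Step 1: Dutch auctions are strategically equivalent to first-price auctions
Step 2: The equilibrium bid is b(v) = v*(n-1)/n
Step 3: b = 7/10 * 2/3
Step 4: b = 7/15

7/15


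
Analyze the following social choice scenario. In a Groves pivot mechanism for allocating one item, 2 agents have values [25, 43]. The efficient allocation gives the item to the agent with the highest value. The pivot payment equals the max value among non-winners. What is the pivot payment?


Step 1: The efficient winner is agent 1 with value 43
Step 2: Other agents' values: [25]
Step 3: Pivot payment = max(others) = 25
Step 4: The winner pays 25

25


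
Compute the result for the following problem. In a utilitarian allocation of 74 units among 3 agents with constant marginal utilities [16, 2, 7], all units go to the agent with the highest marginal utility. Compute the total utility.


Step 1: The marginal utilities are [16, 2, 7]
Step 2: The highest marginal utility is 16
Step 3: All 74 units go to that agent
Step 4: Total utility = 16 * 74 = 1184

1184


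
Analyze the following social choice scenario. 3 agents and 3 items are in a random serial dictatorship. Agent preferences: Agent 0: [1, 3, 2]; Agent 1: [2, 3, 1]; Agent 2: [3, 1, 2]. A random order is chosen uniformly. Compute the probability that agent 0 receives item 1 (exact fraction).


Step 1: Agent 0 wants item 1
Step 2: There are 6 possible orderings of agents
Step 3: In 6 orderings, agent 0 gets item 1
Step 4: Probability = 6/6 = 1

1


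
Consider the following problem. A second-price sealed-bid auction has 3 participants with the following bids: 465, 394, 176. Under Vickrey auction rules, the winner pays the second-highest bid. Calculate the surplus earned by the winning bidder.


Step 1: Sort bids in descending order: 465, 394, 176
Step 2: The winning bid is the highest: 465
Step 3: The payment equals the second-highest bid: 394
Step 4: Surplus = winner's bid - payment = 465 - 394 = 71

71


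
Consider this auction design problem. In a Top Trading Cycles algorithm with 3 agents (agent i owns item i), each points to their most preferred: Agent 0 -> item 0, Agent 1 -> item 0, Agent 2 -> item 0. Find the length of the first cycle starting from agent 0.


Step 1: Trace the pointer graph from agent 0: 0 -> 0
Step 2: A cycle is detected when we revisit agent 0
Step 3: The cycle is: 0 -> 0
Step 4: Cycle length = 1

1


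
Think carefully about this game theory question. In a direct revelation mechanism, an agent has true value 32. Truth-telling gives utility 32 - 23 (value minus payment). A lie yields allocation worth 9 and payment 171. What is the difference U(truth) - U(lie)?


Step 1: U(truth) = value - payment = 32 - 23 = 9
Step 2: U(lie) = allocation - payment = 9 - 171 = -162
Step 3: IC gap = 9 - (-162) = 171

171


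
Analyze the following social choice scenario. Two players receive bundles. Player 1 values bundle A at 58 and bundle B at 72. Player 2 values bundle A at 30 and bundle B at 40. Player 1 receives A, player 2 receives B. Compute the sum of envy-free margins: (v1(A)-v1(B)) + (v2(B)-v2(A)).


Step 1: Player 1's margin = v1(A) - v1(B) = 58 - 72 = -14
Step 2: Player 2's margin = v2(B) - v2(A) = 40 - 30 = 10
Step 3: Total margin = -14 + 10 = -4

-4


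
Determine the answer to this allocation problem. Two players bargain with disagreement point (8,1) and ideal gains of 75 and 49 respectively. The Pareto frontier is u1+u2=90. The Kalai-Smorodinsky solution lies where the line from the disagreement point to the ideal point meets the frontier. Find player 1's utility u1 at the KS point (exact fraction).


Step 1: At the KS point, (u1-d1)/r1 = (u2-d2)/r2 = t and u1+u2 = 90
Step 2: u1 = d1 + r1*t and u2 = d2 + r2*t, so (d1 + r1*t) + (d2 + r2*t) = 90
Step 3: t = (90 - 8 - 1)/(75 + 49) = 81/124
Step 4: u1 = d1 + r1*t = 8 + 75 * 81/124 = 7067/124
Step 5: (Check: u2 = d2 + r2*t = 4093/124; u1+u2 = 7067/124 + 4093/124 = 90, on the frontier.)

7067/124


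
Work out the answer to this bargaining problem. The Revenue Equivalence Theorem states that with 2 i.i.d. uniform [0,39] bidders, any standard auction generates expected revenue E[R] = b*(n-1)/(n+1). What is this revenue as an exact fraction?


Step 1: By Revenue Equivalence, expected revenue = b*(n-1)/(n+1)
Step 2: Substituting n = 2, b = 39
Step 3: Revenue = 39*(2-1)/(2+1) = 39*1/3
Step 4: Revenue = 39/3 = 13

13


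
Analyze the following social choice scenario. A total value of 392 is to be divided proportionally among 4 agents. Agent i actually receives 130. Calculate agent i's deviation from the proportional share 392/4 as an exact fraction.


Step 1: Proportional share = 392/4 = 98
Step 2: Agent's actual allocation = 130
Step 3: Excess = 130 - 98 = 32

32


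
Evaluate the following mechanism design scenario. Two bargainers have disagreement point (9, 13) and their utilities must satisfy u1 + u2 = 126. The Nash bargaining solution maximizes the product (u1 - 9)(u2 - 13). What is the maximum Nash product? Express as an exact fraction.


Step 1: The Nash solution splits surplus symmetrically above the disagreement point
Step 2: u1 = (total + d1 - d2)/2 = (126 + 9 - 13)/2 = 61
Step 3: u2 = (total - d1 + d2)/2 = (126 - 9 + 13)/2 = 65
Step 4: Nash product = (61 - 9) * (65 - 13)
Step 5: = 52 * 52 = 2704

2704


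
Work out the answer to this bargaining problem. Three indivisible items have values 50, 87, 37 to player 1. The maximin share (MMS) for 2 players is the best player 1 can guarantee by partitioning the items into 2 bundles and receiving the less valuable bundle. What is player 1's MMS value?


Step 1: Item values = 50, 87, 37
Step 2: Enumerate all 2-bundle partitions and take the smaller bundle:
  Partition 1: {50} vs {87,37} -> bundles 50, 124; min = 50
  Partition 2: {87} vs {50,37} -> bundles 87, 87; min = 87
  Partition 3: {37} vs {50,87} -> bundles 37, 137; min = 37
Step 3: MMS = max(50, 87, 37) = 87

87


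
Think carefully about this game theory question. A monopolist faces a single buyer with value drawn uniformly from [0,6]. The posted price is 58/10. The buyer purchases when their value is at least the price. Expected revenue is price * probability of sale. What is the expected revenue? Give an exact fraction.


Step 1: Posted price r = 29/5, value support [0,6]
Step 2: P(v >= r) = (6 - 29/5)/6 = 1/30
Step 3: Expected revenue = r * P(v >= r) = 29/5 * 1/30
Step 4: Revenue = 29/150

29/150


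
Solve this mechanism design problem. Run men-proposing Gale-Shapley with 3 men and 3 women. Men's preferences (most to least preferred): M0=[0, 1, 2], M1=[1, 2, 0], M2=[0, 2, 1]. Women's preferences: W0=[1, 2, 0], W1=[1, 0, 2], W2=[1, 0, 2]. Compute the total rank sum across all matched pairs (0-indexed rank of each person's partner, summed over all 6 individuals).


Step 1: Run Gale-Shapley (men propose, women hold best offer):
  M0 proposes to W0; she accepts
  M1 proposes to W1; she accepts
  M2 proposes to W0; she switches from M0
  M0 proposes to W1; rejected
  M0 proposes to W2; she accepts
Step 2: Final matching: W0-M2, W1-M1, W2-M0
Step 3: 0-indexed ranks (man's rank of his match, then woman's): 0 + 1 + 0 + 0 + 2 + 1
Step 4: Total rank sum = 4

4


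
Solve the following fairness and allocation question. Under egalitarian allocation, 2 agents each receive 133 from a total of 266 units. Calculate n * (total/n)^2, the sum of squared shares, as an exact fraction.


Step 1: Each agent's share = 266/2 = 133
Step 2: Square of each share = (133)^2 = 17689
Step 3: Sum of squares = 2 * 17689 = 35378

35378


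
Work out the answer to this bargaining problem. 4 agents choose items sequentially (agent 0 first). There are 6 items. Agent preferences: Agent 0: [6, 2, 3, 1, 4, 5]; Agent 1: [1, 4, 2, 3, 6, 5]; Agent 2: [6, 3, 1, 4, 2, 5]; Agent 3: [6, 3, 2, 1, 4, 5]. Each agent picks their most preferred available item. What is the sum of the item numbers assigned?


Step 1: Agent 0 picks item 6
Step 2: Agent 1 picks item 1
Step 3: Agent 2 picks item 3
Step 4: Agent 3 picks item 2
Step 5: Sum = 6 + 1 + 3 + 2 = 12

12
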